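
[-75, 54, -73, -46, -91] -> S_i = Random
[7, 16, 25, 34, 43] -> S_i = 7 + 9*i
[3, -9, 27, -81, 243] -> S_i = 3*-3^i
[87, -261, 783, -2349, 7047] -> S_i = 87*-3^i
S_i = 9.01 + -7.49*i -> [9.01, 1.52, -5.97, -13.46, -20.95]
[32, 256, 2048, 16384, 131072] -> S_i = 32*8^i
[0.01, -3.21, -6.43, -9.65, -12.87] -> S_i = 0.01 + -3.22*i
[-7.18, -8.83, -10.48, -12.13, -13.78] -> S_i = -7.18 + -1.65*i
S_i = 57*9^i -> [57, 513, 4617, 41553, 373977]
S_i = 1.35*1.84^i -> [1.35, 2.48, 4.57, 8.41, 15.47]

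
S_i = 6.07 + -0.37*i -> [6.07, 5.7, 5.33, 4.96, 4.59]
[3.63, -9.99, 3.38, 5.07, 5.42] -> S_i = Random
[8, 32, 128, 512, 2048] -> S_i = 8*4^i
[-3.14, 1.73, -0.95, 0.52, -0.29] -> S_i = -3.14*(-0.55)^i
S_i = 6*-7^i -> [6, -42, 294, -2058, 14406]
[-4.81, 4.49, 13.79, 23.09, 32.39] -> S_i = -4.81 + 9.30*i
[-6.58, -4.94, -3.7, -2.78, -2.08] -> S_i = -6.58*0.75^i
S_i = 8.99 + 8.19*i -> [8.99, 17.18, 25.37, 33.56, 41.75]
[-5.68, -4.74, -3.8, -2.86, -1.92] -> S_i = -5.68 + 0.94*i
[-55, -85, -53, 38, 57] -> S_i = Random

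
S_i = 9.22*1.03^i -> [9.22, 9.5, 9.78, 10.07, 10.38]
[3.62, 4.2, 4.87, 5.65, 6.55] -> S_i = 3.62*1.16^i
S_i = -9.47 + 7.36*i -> [-9.47, -2.11, 5.25, 12.61, 19.97]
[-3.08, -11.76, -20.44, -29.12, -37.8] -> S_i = -3.08 + -8.68*i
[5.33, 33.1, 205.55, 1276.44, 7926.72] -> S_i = 5.33*6.21^i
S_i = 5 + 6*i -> [5, 11, 17, 23, 29]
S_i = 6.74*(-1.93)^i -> [6.74, -13.01, 25.11, -48.45, 93.52]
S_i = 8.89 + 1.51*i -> [8.89, 10.4, 11.91, 13.42, 14.93]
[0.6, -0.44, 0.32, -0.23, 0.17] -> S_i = 0.60*(-0.73)^i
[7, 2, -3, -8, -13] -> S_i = 7 + -5*i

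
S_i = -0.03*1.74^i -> [-0.03, -0.05, -0.09, -0.16, -0.27]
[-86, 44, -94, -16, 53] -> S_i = Random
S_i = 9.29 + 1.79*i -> [9.29, 11.08, 12.87, 14.66, 16.45]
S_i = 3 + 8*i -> [3, 11, 19, 27, 35]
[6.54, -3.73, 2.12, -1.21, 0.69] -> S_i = 6.54*(-0.57)^i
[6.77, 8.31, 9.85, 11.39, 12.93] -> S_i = 6.77 + 1.54*i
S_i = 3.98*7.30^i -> [3.98, 29.05, 212.09, 1548.29, 11302.5]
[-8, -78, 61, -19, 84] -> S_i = Random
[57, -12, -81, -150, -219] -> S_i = 57 + -69*i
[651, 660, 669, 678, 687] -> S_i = 651 + 9*i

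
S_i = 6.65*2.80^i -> [6.65, 18.62, 52.14, 145.98, 408.75]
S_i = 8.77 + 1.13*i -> [8.77, 9.9, 11.03, 12.16, 13.29]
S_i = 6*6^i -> [6, 36, 216, 1296, 7776]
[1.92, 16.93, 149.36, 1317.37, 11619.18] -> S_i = 1.92*8.82^i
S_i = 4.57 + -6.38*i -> [4.57, -1.81, -8.19, -14.57, -20.95]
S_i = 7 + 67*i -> [7, 74, 141, 208, 275]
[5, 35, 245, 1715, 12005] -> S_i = 5*7^i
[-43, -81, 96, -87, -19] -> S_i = Random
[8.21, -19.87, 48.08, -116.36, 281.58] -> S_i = 8.21*(-2.42)^i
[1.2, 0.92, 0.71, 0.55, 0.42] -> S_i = 1.20*0.77^i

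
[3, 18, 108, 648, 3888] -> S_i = 3*6^i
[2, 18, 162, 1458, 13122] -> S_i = 2*9^i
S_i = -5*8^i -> [-5, -40, -320, -2560, -20480]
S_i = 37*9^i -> [37, 333, 2997, 26973, 242757]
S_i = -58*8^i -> [-58, -464, -3712, -29696, -237568]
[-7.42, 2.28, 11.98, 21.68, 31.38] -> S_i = -7.42 + 9.70*i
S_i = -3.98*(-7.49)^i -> [-3.98, 29.81, -223.28, 1672.36, -12525.94]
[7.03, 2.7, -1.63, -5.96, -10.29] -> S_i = 7.03 + -4.33*i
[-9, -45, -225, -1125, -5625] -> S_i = -9*5^i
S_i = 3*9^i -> [3, 27, 243, 2187, 19683]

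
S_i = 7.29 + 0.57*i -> [7.29, 7.86, 8.43, 9.0, 9.57]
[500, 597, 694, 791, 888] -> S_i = 500 + 97*i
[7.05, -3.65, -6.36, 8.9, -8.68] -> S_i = Random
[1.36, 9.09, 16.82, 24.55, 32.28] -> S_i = 1.36 + 7.73*i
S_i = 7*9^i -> [7, 63, 567, 5103, 45927]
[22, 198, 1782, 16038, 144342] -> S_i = 22*9^i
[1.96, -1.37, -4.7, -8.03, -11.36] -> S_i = 1.96 + -3.33*i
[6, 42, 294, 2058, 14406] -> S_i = 6*7^i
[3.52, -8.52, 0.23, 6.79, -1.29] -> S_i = Random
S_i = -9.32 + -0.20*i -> [-9.32, -9.52, -9.72, -9.92, -10.12]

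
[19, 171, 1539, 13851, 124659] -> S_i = 19*9^i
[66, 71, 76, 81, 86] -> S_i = 66 + 5*i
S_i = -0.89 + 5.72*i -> [-0.89, 4.83, 10.55, 16.27, 21.99]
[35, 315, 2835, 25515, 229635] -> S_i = 35*9^i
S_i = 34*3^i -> [34, 102, 306, 918, 2754]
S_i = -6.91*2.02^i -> [-6.91, -13.96, -28.2, -56.96, -115.05]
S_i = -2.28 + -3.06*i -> [-2.28, -5.34, -8.4, -11.46, -14.52]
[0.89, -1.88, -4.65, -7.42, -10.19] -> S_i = 0.89 + -2.77*i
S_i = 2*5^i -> [2, 10, 50, 250, 1250]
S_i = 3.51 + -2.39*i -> [3.51, 1.12, -1.27, -3.66, -6.05]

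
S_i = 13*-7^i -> [13, -91, 637, -4459, 31213]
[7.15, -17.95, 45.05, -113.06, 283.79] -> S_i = 7.15*(-2.51)^i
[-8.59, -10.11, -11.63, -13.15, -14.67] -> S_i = -8.59 + -1.52*i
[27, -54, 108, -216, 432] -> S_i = 27*-2^i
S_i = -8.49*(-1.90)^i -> [-8.49, 16.13, -30.65, 58.23, -110.64]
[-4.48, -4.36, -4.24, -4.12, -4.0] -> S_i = -4.48 + 0.12*i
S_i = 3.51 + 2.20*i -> [3.51, 5.71, 7.91, 10.11, 12.31]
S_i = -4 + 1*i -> [-4, -3, -2, -1, 0]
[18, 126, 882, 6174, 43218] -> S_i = 18*7^i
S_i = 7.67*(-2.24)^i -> [7.67, -17.18, 38.48, -86.21, 193.1]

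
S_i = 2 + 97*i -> [2, 99, 196, 293, 390]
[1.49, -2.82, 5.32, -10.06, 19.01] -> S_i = 1.49*(-1.89)^i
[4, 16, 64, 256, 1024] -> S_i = 4*4^i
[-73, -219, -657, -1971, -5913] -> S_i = -73*3^i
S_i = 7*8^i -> [7, 56, 448, 3584, 28672]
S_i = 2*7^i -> [2, 14, 98, 686, 4802]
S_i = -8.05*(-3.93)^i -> [-8.05, 31.64, -124.33, 488.62, -1920.29]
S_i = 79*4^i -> [79, 316, 1264, 5056, 20224]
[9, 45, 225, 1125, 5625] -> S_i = 9*5^i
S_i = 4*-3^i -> [4, -12, 36, -108, 324]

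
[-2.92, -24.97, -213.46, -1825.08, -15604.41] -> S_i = -2.92*8.55^i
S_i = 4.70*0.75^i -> [4.7, 3.53, 2.64, 1.98, 1.49]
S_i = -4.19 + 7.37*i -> [-4.19, 3.18, 10.55, 17.92, 25.29]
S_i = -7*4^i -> [-7, -28, -112, -448, -1792]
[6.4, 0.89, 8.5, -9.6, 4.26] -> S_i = Random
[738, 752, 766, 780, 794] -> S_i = 738 + 14*i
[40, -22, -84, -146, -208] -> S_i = 40 + -62*i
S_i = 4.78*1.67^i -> [4.78, 7.98, 13.33, 22.26, 37.18]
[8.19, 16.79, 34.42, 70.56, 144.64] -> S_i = 8.19*2.05^i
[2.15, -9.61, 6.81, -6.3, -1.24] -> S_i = Random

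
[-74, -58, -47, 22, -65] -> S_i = Random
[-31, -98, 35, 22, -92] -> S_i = Random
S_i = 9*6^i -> [9, 54, 324, 1944, 11664]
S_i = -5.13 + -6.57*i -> [-5.13, -11.7, -18.27, -24.84, -31.41]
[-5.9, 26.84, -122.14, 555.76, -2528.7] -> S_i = -5.90*(-4.55)^i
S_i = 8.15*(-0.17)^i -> [8.15, -1.39, 0.24, -0.04, 0.01]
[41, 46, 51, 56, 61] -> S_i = 41 + 5*i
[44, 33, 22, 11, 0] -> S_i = 44 + -11*i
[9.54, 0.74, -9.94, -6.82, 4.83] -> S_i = Random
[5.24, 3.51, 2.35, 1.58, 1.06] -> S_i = 5.24*0.67^i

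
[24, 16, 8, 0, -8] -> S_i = 24 + -8*i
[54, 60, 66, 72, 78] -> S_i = 54 + 6*i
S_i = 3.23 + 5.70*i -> [3.23, 8.93, 14.63, 20.33, 26.03]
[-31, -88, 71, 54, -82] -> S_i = Random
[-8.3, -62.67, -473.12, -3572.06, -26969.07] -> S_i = -8.30*7.55^i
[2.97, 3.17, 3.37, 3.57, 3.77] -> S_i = 2.97 + 0.20*i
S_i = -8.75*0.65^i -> [-8.75, -5.69, -3.7, -2.4, -1.56]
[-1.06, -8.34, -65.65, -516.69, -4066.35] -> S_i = -1.06*7.87^i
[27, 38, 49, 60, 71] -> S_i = 27 + 11*i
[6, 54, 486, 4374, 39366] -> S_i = 6*9^i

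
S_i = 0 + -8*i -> [0, -8, -16, -24, -32]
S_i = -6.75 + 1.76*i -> [-6.75, -4.99, -3.23, -1.47, 0.29]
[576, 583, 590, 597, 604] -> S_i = 576 + 7*i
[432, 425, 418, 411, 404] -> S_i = 432 + -7*i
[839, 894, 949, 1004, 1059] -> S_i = 839 + 55*i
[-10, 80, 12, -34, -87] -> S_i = Random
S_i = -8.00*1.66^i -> [-8.0, -13.28, -22.04, -36.59, -60.75]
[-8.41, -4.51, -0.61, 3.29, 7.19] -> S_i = -8.41 + 3.90*i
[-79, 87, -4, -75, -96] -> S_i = Random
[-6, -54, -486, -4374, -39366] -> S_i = -6*9^i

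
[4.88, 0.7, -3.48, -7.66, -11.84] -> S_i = 4.88 + -4.18*i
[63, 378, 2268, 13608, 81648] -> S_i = 63*6^i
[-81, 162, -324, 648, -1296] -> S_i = -81*-2^i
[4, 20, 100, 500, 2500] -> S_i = 4*5^i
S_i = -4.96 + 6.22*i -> [-4.96, 1.26, 7.48, 13.7, 19.92]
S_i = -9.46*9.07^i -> [-9.46, -85.8, -778.23, -7058.51, -64020.68]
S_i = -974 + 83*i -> [-974, -891, -808, -725, -642]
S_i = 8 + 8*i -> [8, 16, 24, 32, 40]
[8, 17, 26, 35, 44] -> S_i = 8 + 9*i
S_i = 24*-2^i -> [24, -48, 96, -192, 384]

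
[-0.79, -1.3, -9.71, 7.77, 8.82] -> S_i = Random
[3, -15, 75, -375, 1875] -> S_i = 3*-5^i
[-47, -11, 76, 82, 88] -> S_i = Random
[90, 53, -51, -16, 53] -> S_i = Random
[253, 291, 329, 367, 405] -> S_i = 253 + 38*i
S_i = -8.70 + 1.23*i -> [-8.7, -7.47, -6.24, -5.01, -3.78]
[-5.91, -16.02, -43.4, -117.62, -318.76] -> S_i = -5.91*2.71^i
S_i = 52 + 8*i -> [52, 60, 68, 76, 84]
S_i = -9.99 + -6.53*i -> [-9.99, -16.52, -23.05, -29.58, -36.11]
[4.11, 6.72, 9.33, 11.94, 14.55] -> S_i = 4.11 + 2.61*i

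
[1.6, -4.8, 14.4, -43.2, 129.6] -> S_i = 1.60*(-3.00)^i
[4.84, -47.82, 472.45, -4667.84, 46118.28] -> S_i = 4.84*(-9.88)^i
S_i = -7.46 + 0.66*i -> [-7.46, -6.8, -6.14, -5.48, -4.82]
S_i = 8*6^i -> [8, 48, 288, 1728, 10368]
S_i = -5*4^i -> [-5, -20, -80, -320, -1280]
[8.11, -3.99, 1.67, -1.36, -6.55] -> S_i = Random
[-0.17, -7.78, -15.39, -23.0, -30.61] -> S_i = -0.17 + -7.61*i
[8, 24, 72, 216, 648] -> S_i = 8*3^i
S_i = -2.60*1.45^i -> [-2.6, -3.77, -5.47, -7.93, -11.49]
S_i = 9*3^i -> [9, 27, 81, 243, 729]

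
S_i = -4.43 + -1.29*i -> [-4.43, -5.72, -7.01, -8.3, -9.59]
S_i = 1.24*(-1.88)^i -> [1.24, -2.33, 4.38, -8.24, 15.49]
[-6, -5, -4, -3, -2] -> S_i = -6 + 1*i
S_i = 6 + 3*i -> [6, 9, 12, 15, 18]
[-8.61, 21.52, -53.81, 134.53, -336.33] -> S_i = -8.61*(-2.50)^i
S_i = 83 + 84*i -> [83, 167, 251, 335, 419]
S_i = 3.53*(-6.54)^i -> [3.53, -23.09, 150.98, -987.43, 6457.82]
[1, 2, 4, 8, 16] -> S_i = 1*2^i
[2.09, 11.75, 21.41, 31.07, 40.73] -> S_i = 2.09 + 9.66*i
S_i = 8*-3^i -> [8, -24, 72, -216, 648]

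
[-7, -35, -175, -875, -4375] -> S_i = -7*5^i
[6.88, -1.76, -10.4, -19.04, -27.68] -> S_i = 6.88 + -8.64*i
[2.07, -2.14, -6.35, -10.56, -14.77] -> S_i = 2.07 + -4.21*i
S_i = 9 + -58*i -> [9, -49, -107, -165, -223]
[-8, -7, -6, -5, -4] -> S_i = -8 + 1*i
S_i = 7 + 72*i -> [7, 79, 151, 223, 295]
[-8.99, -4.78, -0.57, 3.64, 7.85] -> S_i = -8.99 + 4.21*i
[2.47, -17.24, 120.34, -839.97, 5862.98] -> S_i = 2.47*(-6.98)^i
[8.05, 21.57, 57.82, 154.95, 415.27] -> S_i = 8.05*2.68^i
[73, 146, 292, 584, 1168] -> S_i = 73*2^i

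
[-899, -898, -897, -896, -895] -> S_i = -899 + 1*i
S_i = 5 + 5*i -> [5, 10, 15, 20, 25]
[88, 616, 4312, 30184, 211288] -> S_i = 88*7^i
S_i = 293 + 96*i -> [293, 389, 485, 581, 677]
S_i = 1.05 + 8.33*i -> [1.05, 9.38, 17.71, 26.04, 34.37]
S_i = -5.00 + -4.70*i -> [-5.0, -9.7, -14.4, -19.1, -23.8]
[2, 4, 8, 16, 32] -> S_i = 2*2^i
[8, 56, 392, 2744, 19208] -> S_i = 8*7^i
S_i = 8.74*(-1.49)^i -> [8.74, -13.02, 19.4, -28.91, 43.08]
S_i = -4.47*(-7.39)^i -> [-4.47, 33.03, -244.12, 1804.02, -13331.69]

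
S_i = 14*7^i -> [14, 98, 686, 4802, 33614]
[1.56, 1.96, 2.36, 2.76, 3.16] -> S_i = 1.56 + 0.40*i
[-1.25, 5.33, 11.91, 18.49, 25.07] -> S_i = -1.25 + 6.58*i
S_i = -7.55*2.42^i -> [-7.55, -18.27, -44.22, -107.0, -258.95]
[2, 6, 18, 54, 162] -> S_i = 2*3^i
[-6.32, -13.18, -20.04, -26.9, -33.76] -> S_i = -6.32 + -6.86*i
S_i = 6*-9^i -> [6, -54, 486, -4374, 39366]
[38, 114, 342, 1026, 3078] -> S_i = 38*3^i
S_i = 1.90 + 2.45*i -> [1.9, 4.35, 6.8, 9.25, 11.7]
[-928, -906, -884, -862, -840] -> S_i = -928 + 22*i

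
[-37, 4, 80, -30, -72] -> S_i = Random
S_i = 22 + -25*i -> [22, -3, -28, -53, -78]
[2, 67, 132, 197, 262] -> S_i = 2 + 65*i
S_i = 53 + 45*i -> [53, 98, 143, 188, 233]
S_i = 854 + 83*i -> [854, 937, 1020, 1103, 1186]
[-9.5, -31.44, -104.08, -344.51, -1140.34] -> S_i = -9.50*3.31^i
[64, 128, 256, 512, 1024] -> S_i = 64*2^i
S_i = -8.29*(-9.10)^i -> [-8.29, 75.44, -686.49, 6247.1, -56848.64]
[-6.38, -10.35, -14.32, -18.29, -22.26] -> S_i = -6.38 + -3.97*i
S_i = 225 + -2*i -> [225, 223, 221, 219, 217]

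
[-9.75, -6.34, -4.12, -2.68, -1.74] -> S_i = -9.75*0.65^i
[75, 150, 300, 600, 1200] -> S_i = 75*2^i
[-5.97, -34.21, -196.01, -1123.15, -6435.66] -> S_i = -5.97*5.73^i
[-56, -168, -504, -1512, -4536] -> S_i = -56*3^i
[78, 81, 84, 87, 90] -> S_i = 78 + 3*i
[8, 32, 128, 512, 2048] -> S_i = 8*4^i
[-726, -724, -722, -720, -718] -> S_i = -726 + 2*i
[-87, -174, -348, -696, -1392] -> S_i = -87*2^i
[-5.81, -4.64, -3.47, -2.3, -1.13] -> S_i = -5.81 + 1.17*i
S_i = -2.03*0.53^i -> [-2.03, -1.08, -0.57, -0.3, -0.16]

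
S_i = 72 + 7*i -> [72, 79, 86, 93, 100]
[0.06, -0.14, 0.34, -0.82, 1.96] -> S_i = 0.06*(-2.39)^i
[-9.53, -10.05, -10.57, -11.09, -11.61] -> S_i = -9.53 + -0.52*i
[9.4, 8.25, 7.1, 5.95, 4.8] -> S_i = 9.40 + -1.15*i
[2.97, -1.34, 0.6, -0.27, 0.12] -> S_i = 2.97*(-0.45)^i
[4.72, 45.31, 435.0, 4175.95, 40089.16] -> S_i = 4.72*9.60^i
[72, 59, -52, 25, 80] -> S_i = Random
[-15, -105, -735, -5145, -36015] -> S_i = -15*7^i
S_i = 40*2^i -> [40, 80, 160, 320, 640]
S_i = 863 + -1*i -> [863, 862, 861, 860, 859]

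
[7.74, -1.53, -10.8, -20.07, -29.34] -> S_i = 7.74 + -9.27*i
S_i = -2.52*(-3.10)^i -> [-2.52, 7.81, -24.22, 75.07, -232.73]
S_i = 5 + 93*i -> [5, 98, 191, 284, 377]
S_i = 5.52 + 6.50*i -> [5.52, 12.02, 18.52, 25.02, 31.52]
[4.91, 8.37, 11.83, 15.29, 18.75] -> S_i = 4.91 + 3.46*i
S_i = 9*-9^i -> [9, -81, 729, -6561, 59049]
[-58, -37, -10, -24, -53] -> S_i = Random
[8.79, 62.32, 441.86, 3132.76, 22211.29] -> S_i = 8.79*7.09^i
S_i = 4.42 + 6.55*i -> [4.42, 10.97, 17.52, 24.07, 30.62]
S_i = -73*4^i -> [-73, -292, -1168, -4672, -18688]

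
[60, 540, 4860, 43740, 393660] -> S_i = 60*9^i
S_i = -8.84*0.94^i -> [-8.84, -8.31, -7.81, -7.34, -6.9]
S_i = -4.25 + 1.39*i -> [-4.25, -2.86, -1.47, -0.08, 1.31]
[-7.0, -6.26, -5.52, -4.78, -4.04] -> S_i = -7.00 + 0.74*i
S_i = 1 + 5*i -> [1, 6, 11, 16, 21]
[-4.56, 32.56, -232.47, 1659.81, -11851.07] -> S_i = -4.56*(-7.14)^i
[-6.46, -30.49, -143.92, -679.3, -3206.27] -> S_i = -6.46*4.72^i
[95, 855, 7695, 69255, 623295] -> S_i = 95*9^i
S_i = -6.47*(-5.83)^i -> [-6.47, 37.72, -219.91, 1282.06, -7474.44]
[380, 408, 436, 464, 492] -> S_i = 380 + 28*i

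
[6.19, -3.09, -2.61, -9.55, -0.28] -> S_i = Random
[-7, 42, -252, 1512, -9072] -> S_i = -7*-6^i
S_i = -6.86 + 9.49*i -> [-6.86, 2.63, 12.12, 21.61, 31.1]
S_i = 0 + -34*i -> [0, -34, -68, -102, -136]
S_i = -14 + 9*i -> [-14, -5, 4, 13, 22]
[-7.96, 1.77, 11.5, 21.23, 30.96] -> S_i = -7.96 + 9.73*i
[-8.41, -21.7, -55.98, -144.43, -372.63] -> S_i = -8.41*2.58^i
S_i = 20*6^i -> [20, 120, 720, 4320, 25920]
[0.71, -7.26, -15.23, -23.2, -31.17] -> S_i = 0.71 + -7.97*i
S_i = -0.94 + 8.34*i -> [-0.94, 7.4, 15.74, 24.08, 32.42]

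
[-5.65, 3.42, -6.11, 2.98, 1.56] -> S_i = Random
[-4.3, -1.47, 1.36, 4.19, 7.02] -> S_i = -4.30 + 2.83*i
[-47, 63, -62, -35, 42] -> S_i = Random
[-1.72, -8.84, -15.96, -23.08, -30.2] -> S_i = -1.72 + -7.12*i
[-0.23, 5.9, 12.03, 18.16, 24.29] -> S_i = -0.23 + 6.13*i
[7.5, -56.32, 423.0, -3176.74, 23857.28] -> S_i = 7.50*(-7.51)^i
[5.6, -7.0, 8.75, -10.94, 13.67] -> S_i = 5.60*(-1.25)^i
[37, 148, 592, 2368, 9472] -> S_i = 37*4^i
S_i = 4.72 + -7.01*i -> [4.72, -2.29, -9.3, -16.31, -23.32]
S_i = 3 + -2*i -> [3, 1, -1, -3, -5]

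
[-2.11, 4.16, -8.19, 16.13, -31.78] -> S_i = -2.11*(-1.97)^i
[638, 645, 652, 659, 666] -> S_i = 638 + 7*i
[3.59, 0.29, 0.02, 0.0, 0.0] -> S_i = 3.59*0.08^i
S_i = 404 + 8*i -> [404, 412, 420, 428, 436]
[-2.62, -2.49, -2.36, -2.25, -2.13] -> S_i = -2.62*0.95^i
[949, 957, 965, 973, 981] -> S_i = 949 + 8*i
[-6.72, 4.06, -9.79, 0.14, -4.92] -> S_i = Random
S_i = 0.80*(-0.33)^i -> [0.8, -0.26, 0.09, -0.03, 0.01]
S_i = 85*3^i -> [85, 255, 765, 2295, 6885]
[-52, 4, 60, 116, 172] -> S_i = -52 + 56*i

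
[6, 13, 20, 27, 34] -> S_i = 6 + 7*i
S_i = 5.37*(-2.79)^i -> [5.37, -14.98, 41.8, -116.62, 325.38]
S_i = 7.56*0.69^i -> [7.56, 5.22, 3.6, 2.48, 1.71]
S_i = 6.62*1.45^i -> [6.62, 9.6, 13.92, 20.18, 29.26]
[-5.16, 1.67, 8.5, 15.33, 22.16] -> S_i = -5.16 + 6.83*i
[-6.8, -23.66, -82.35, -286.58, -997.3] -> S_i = -6.80*3.48^i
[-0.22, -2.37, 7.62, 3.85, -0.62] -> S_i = Random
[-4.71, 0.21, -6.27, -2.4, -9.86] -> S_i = Random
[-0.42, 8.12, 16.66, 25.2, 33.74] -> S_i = -0.42 + 8.54*i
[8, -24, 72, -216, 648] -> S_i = 8*-3^i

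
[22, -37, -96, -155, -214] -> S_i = 22 + -59*i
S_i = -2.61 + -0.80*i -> [-2.61, -3.41, -4.21, -5.01, -5.81]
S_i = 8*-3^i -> [8, -24, 72, -216, 648]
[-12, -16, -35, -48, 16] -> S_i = Random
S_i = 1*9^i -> [1, 9, 81, 729, 6561]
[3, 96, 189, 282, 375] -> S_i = 3 + 93*i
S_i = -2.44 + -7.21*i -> [-2.44, -9.65, -16.86, -24.07, -31.28]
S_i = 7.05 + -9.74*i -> [7.05, -2.69, -12.43, -22.17, -31.91]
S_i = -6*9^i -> [-6, -54, -486, -4374, -39366]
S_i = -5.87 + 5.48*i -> [-5.87, -0.39, 5.09, 10.57, 16.05]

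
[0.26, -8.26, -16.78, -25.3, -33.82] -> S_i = 0.26 + -8.52*i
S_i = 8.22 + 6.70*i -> [8.22, 14.92, 21.62, 28.32, 35.02]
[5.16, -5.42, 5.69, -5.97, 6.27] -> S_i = 5.16*(-1.05)^i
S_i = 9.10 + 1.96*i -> [9.1, 11.06, 13.02, 14.98, 16.94]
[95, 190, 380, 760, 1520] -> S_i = 95*2^i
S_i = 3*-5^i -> [3, -15, 75, -375, 1875]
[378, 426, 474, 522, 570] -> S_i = 378 + 48*i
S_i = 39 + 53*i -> [39, 92, 145, 198, 251]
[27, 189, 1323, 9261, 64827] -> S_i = 27*7^i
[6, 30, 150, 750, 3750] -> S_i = 6*5^i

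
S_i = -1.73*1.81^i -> [-1.73, -3.13, -5.67, -10.26, -18.57]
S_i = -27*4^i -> [-27, -108, -432, -1728, -6912]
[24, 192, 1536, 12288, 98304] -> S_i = 24*8^i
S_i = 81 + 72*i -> [81, 153, 225, 297, 369]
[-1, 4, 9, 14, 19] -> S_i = -1 + 5*i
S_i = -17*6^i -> [-17, -102, -612, -3672, -22032]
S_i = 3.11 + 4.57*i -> [3.11, 7.68, 12.25, 16.82, 21.39]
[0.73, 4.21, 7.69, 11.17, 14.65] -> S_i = 0.73 + 3.48*i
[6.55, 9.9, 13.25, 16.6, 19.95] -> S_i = 6.55 + 3.35*i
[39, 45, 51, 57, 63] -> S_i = 39 + 6*i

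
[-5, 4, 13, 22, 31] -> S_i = -5 + 9*i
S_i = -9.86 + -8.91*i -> [-9.86, -18.77, -27.68, -36.59, -45.5]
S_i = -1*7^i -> [-1, -7, -49, -343, -2401]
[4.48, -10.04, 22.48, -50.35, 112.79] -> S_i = 4.48*(-2.24)^i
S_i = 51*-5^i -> [51, -255, 1275, -6375, 31875]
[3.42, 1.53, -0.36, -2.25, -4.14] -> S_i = 3.42 + -1.89*i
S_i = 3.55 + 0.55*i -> [3.55, 4.1, 4.65, 5.2, 5.75]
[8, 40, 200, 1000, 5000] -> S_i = 8*5^i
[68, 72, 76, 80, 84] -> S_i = 68 + 4*i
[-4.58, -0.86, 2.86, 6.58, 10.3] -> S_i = -4.58 + 3.72*i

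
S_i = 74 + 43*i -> [74, 117, 160, 203, 246]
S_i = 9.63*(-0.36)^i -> [9.63, -3.47, 1.25, -0.45, 0.16]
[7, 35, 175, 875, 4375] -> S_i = 7*5^i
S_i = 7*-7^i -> [7, -49, 343, -2401, 16807]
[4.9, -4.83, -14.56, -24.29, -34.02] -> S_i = 4.90 + -9.73*i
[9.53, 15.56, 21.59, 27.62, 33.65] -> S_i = 9.53 + 6.03*i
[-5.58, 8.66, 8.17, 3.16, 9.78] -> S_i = Random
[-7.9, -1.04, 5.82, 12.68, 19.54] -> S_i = -7.90 + 6.86*i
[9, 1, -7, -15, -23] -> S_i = 9 + -8*i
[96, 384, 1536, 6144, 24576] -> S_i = 96*4^i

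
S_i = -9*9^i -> [-9, -81, -729, -6561, -59049]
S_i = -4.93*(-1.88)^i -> [-4.93, 9.27, -17.42, 32.76, -61.59]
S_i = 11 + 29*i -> [11, 40, 69, 98, 127]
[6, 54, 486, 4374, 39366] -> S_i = 6*9^i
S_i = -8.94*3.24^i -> [-8.94, -28.97, -93.85, -304.07, -985.18]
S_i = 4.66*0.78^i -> [4.66, 3.63, 2.84, 2.21, 1.72]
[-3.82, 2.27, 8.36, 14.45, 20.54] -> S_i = -3.82 + 6.09*i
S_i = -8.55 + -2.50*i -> [-8.55, -11.05, -13.55, -16.05, -18.55]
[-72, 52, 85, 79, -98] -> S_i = Random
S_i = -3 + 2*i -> [-3, -1, 1, 3, 5]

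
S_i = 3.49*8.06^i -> [3.49, 28.13, 226.72, 1827.39, 14728.74]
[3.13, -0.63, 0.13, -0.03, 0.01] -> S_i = 3.13*(-0.20)^i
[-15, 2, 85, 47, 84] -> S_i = Random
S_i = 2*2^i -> [2, 4, 8, 16, 32]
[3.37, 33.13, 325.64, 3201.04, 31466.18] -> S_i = 3.37*9.83^i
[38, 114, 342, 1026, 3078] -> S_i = 38*3^i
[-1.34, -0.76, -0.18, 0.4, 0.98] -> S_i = -1.34 + 0.58*i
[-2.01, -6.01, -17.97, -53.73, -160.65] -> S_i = -2.01*2.99^i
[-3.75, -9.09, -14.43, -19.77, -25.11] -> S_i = -3.75 + -5.34*i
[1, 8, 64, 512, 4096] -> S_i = 1*8^i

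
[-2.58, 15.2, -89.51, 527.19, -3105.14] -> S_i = -2.58*(-5.89)^i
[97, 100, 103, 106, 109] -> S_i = 97 + 3*i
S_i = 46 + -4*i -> [46, 42, 38, 34, 30]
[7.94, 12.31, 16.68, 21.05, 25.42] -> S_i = 7.94 + 4.37*i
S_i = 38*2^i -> [38, 76, 152, 304, 608]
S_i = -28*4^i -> [-28, -112, -448, -1792, -7168]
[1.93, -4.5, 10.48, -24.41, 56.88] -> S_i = 1.93*(-2.33)^i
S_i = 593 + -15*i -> [593, 578, 563, 548, 533]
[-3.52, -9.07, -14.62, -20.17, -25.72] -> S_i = -3.52 + -5.55*i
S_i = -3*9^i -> [-3, -27, -243, -2187, -19683]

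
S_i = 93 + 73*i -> [93, 166, 239, 312, 385]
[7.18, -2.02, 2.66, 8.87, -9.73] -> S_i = Random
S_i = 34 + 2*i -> [34, 36, 38, 40, 42]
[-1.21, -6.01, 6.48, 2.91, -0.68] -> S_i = Random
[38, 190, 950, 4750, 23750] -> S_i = 38*5^i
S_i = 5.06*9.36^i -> [5.06, 47.36, 443.3, 4149.33, 38837.74]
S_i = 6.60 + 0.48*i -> [6.6, 7.08, 7.56, 8.04, 8.52]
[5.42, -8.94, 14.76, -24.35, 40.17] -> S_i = 5.42*(-1.65)^i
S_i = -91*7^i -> [-91, -637, -4459, -31213, -218491]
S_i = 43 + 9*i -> [43, 52, 61, 70, 79]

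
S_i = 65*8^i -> [65, 520, 4160, 33280, 266240]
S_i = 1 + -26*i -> [1, -25, -51, -77, -103]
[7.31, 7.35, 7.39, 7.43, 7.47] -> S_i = 7.31 + 0.04*i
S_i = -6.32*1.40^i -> [-6.32, -8.85, -12.39, -17.34, -24.28]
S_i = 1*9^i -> [1, 9, 81, 729, 6561]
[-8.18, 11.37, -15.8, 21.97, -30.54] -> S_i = -8.18*(-1.39)^i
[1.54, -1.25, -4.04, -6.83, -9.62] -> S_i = 1.54 + -2.79*i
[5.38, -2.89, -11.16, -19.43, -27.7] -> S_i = 5.38 + -8.27*i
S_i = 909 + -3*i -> [909, 906, 903, 900, 897]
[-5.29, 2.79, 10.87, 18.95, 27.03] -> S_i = -5.29 + 8.08*i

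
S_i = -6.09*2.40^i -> [-6.09, -14.62, -35.08, -84.19, -202.05]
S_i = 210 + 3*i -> [210, 213, 216, 219, 222]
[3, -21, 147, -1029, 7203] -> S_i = 3*-7^i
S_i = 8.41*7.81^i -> [8.41, 65.68, 512.98, 4006.35, 31289.61]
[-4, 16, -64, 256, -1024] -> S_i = -4*-4^i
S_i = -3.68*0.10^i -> [-3.68, -0.37, -0.04, -0.0, -0.0]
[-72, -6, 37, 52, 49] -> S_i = Random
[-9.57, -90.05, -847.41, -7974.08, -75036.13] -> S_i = -9.57*9.41^i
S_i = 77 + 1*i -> [77, 78, 79, 80, 81]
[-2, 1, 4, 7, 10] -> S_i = -2 + 3*i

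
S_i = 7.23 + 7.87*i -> [7.23, 15.1, 22.97, 30.84, 38.71]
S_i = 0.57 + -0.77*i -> [0.57, -0.2, -0.97, -1.74, -2.51]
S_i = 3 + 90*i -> [3, 93, 183, 273, 363]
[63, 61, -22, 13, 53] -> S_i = Random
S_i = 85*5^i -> [85, 425, 2125, 10625, 53125]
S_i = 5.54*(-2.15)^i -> [5.54, -11.91, 25.61, -55.06, 118.38]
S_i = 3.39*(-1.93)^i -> [3.39, -6.54, 12.63, -24.37, 47.04]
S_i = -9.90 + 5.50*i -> [-9.9, -4.4, 1.1, 6.6, 12.1]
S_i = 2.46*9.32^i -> [2.46, 22.93, 213.68, 1991.51, 18560.89]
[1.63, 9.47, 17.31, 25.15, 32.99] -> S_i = 1.63 + 7.84*i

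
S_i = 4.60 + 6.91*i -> [4.6, 11.51, 18.42, 25.33, 32.24]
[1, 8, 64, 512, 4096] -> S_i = 1*8^i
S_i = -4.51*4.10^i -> [-4.51, -18.49, -75.81, -310.83, -1274.42]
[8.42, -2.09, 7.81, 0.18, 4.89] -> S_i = Random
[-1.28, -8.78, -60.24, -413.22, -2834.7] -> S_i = -1.28*6.86^i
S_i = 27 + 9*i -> [27, 36, 45, 54, 63]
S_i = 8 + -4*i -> [8, 4, 0, -4, -8]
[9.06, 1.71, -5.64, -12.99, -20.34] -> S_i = 9.06 + -7.35*i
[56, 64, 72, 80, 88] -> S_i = 56 + 8*i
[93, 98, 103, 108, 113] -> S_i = 93 + 5*i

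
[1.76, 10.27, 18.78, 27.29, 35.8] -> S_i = 1.76 + 8.51*i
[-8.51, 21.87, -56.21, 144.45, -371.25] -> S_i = -8.51*(-2.57)^i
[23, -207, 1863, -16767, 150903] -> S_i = 23*-9^i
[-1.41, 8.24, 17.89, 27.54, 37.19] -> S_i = -1.41 + 9.65*i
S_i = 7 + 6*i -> [7, 13, 19, 25, 31]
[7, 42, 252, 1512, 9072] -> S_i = 7*6^i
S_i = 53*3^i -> [53, 159, 477, 1431, 4293]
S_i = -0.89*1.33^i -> [-0.89, -1.18, -1.57, -2.09, -2.78]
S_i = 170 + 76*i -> [170, 246, 322, 398, 474]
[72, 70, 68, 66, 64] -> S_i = 72 + -2*i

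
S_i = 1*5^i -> [1, 5, 25, 125, 625]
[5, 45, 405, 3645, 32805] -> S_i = 5*9^i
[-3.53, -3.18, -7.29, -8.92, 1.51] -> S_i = Random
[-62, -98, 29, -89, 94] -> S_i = Random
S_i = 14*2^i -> [14, 28, 56, 112, 224]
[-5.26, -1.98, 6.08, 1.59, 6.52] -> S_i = Random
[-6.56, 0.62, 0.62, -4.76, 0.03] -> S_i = Random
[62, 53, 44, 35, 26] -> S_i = 62 + -9*i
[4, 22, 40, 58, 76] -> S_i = 4 + 18*i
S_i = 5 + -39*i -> [5, -34, -73, -112, -151]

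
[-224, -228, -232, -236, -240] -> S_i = -224 + -4*i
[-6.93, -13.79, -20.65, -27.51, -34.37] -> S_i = -6.93 + -6.86*i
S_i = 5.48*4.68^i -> [5.48, 25.65, 120.03, 561.72, 2628.84]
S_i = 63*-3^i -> [63, -189, 567, -1701, 5103]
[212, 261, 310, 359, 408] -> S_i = 212 + 49*i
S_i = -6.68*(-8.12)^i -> [-6.68, 54.24, -440.44, 3576.39, -29040.27]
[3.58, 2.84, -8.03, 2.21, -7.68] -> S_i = Random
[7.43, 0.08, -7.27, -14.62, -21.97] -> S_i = 7.43 + -7.35*i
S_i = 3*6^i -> [3, 18, 108, 648, 3888]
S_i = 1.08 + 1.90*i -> [1.08, 2.98, 4.88, 6.78, 8.68]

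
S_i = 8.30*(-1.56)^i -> [8.3, -12.95, 20.2, -31.51, 49.16]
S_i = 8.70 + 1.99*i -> [8.7, 10.69, 12.68, 14.67, 16.66]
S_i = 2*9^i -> [2, 18, 162, 1458, 13122]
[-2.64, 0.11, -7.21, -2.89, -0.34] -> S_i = Random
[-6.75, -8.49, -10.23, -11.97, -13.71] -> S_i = -6.75 + -1.74*i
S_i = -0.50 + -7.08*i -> [-0.5, -7.58, -14.66, -21.74, -28.82]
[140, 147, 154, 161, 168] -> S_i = 140 + 7*i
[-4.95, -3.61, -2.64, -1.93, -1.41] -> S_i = -4.95*0.73^i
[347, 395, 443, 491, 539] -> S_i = 347 + 48*i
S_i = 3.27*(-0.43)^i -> [3.27, -1.41, 0.6, -0.26, 0.11]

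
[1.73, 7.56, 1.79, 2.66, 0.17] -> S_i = Random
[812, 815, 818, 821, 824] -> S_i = 812 + 3*i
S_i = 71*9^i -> [71, 639, 5751, 51759, 465831]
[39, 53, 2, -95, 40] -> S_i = Random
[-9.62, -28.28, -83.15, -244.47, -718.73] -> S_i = -9.62*2.94^i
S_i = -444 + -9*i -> [-444, -453, -462, -471, -480]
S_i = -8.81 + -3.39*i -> [-8.81, -12.2, -15.59, -18.98, -22.37]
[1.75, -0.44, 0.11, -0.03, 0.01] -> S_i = 1.75*(-0.25)^i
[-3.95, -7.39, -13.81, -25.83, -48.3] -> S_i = -3.95*1.87^i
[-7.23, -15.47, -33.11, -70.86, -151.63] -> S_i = -7.23*2.14^i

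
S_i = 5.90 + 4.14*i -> [5.9, 10.04, 14.18, 18.32, 22.46]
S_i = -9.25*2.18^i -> [-9.25, -20.17, -43.96, -95.83, -208.91]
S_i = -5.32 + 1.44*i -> [-5.32, -3.88, -2.44, -1.0, 0.44]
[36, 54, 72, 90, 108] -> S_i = 36 + 18*i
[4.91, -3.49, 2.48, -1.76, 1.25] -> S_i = 4.91*(-0.71)^i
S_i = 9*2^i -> [9, 18, 36, 72, 144]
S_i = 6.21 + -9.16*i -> [6.21, -2.95, -12.11, -21.27, -30.43]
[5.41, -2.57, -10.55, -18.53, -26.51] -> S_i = 5.41 + -7.98*i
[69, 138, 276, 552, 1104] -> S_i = 69*2^i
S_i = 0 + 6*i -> [0, 6, 12, 18, 24]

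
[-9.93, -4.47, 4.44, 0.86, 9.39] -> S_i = Random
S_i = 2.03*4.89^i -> [2.03, 9.93, 48.54, 237.37, 1160.73]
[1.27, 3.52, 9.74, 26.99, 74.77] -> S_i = 1.27*2.77^i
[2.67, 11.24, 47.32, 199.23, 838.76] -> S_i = 2.67*4.21^i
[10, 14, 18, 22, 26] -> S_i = 10 + 4*i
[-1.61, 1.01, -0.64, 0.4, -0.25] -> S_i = -1.61*(-0.63)^i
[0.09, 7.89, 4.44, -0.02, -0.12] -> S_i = Random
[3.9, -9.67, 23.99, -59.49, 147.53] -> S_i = 3.90*(-2.48)^i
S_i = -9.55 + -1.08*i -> [-9.55, -10.63, -11.71, -12.79, -13.87]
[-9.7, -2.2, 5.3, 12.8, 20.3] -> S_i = -9.70 + 7.50*i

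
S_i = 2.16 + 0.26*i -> [2.16, 2.42, 2.68, 2.94, 3.2]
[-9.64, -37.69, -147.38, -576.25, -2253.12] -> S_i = -9.64*3.91^i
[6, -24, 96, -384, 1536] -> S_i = 6*-4^i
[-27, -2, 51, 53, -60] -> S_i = Random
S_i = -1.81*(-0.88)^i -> [-1.81, 1.59, -1.4, 1.23, -1.09]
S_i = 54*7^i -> [54, 378, 2646, 18522, 129654]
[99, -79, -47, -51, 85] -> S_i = Random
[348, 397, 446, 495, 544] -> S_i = 348 + 49*i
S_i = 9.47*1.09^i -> [9.47, 10.32, 11.25, 12.26, 13.37]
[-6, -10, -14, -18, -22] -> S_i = -6 + -4*i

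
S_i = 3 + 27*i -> [3, 30, 57, 84, 111]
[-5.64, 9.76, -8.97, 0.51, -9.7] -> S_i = Random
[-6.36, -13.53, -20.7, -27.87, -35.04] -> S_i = -6.36 + -7.17*i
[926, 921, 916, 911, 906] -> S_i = 926 + -5*i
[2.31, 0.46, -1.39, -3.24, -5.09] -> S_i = 2.31 + -1.85*i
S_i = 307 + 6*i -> [307, 313, 319, 325, 331]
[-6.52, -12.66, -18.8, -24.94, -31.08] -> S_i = -6.52 + -6.14*i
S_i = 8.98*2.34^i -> [8.98, 21.01, 49.17, 115.06, 269.24]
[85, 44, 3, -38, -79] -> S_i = 85 + -41*i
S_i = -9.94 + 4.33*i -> [-9.94, -5.61, -1.28, 3.05, 7.38]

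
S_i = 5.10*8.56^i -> [5.1, 43.66, 373.7, 3198.83, 27382.0]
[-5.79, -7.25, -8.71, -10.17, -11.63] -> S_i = -5.79 + -1.46*i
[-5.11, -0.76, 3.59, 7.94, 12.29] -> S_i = -5.11 + 4.35*i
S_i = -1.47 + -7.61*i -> [-1.47, -9.08, -16.69, -24.3, -31.91]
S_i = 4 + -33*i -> [4, -29, -62, -95, -128]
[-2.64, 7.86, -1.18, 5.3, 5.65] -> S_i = Random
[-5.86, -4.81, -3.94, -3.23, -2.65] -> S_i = -5.86*0.82^i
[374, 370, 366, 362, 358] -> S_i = 374 + -4*i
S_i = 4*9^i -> [4, 36, 324, 2916, 26244]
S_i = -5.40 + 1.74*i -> [-5.4, -3.66, -1.92, -0.18, 1.56]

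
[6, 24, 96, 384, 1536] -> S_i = 6*4^i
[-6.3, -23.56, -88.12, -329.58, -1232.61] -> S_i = -6.30*3.74^i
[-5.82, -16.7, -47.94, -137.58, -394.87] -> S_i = -5.82*2.87^i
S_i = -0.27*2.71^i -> [-0.27, -0.73, -1.98, -5.37, -14.56]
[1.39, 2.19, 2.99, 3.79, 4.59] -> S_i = 1.39 + 0.80*i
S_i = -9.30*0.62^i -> [-9.3, -5.77, -3.57, -2.22, -1.37]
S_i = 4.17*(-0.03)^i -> [4.17, -0.13, 0.0, -0.0, 0.0]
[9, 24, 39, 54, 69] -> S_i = 9 + 15*i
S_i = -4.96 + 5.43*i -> [-4.96, 0.47, 5.9, 11.33, 16.76]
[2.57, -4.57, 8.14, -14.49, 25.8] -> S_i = 2.57*(-1.78)^i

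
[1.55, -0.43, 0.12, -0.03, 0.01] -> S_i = 1.55*(-0.28)^i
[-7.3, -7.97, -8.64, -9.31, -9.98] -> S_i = -7.30 + -0.67*i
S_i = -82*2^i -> [-82, -164, -328, -656, -1312]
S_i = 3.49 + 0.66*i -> [3.49, 4.15, 4.81, 5.47, 6.13]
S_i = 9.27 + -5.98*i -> [9.27, 3.29, -2.69, -8.67, -14.65]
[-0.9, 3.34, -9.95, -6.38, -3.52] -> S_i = Random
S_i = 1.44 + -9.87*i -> [1.44, -8.43, -18.3, -28.17, -38.04]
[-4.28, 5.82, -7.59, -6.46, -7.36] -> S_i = Random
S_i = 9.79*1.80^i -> [9.79, 17.62, 31.72, 57.1, 102.77]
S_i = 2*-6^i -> [2, -12, 72, -432, 2592]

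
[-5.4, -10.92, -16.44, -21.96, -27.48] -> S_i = -5.40 + -5.52*i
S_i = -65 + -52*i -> [-65, -117, -169, -221, -273]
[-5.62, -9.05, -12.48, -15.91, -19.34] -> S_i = -5.62 + -3.43*i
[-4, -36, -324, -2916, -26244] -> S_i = -4*9^i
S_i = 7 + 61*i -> [7, 68, 129, 190, 251]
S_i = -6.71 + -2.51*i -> [-6.71, -9.22, -11.73, -14.24, -16.75]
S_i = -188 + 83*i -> [-188, -105, -22, 61, 144]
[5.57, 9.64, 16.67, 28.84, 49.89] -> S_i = 5.57*1.73^i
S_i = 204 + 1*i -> [204, 205, 206, 207, 208]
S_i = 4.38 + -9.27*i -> [4.38, -4.89, -14.16, -23.43, -32.7]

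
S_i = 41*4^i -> [41, 164, 656, 2624, 10496]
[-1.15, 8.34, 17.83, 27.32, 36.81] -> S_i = -1.15 + 9.49*i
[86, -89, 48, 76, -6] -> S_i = Random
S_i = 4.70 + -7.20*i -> [4.7, -2.5, -9.7, -16.9, -24.1]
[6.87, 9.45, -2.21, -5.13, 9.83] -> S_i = Random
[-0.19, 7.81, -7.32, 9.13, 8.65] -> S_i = Random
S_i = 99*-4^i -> [99, -396, 1584, -6336, 25344]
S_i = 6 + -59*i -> [6, -53, -112, -171, -230]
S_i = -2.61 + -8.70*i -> [-2.61, -11.31, -20.01, -28.71, -37.41]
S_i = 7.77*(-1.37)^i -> [7.77, -10.64, 14.58, -19.98, 27.37]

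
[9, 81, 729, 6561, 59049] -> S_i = 9*9^i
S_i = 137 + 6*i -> [137, 143, 149, 155, 161]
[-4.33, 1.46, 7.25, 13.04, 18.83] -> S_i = -4.33 + 5.79*i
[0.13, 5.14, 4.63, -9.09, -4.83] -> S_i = Random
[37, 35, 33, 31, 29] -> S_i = 37 + -2*i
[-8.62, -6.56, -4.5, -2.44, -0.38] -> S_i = -8.62 + 2.06*i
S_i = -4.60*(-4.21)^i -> [-4.6, 19.37, -81.53, 343.24, -1445.06]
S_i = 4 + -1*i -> [4, 3, 2, 1, 0]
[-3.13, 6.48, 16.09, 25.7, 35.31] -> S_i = -3.13 + 9.61*i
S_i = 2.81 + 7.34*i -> [2.81, 10.15, 17.49, 24.83, 32.17]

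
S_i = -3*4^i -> [-3, -12, -48, -192, -768]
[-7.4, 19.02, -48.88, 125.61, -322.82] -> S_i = -7.40*(-2.57)^i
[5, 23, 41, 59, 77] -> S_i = 5 + 18*i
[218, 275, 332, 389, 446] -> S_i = 218 + 57*i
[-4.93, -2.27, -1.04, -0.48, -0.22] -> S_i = -4.93*0.46^i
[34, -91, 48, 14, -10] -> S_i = Random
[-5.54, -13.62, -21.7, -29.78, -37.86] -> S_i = -5.54 + -8.08*i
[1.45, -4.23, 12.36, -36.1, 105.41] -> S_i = 1.45*(-2.92)^i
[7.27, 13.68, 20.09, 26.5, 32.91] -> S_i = 7.27 + 6.41*i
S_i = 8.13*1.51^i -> [8.13, 12.28, 18.54, 27.99, 42.27]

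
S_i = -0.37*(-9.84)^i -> [-0.37, 3.64, -35.83, 352.52, -3468.82]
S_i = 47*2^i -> [47, 94, 188, 376, 752]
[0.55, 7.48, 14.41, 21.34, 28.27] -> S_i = 0.55 + 6.93*i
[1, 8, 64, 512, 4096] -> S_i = 1*8^i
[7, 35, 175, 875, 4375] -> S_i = 7*5^i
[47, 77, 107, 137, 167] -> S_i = 47 + 30*i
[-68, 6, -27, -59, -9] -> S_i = Random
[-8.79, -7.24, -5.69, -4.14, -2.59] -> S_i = -8.79 + 1.55*i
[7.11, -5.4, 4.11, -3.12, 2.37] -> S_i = 7.11*(-0.76)^i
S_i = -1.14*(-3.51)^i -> [-1.14, 4.0, -14.04, 49.3, -173.03]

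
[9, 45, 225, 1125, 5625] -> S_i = 9*5^i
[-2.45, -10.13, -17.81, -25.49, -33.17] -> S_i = -2.45 + -7.68*i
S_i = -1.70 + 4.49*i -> [-1.7, 2.79, 7.28, 11.77, 16.26]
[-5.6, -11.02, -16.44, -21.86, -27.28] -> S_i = -5.60 + -5.42*i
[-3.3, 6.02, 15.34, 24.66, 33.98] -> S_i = -3.30 + 9.32*i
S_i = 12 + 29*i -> [12, 41, 70, 99, 128]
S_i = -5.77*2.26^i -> [-5.77, -13.04, -29.47, -66.6, -150.53]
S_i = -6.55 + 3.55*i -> [-6.55, -3.0, 0.55, 4.1, 7.65]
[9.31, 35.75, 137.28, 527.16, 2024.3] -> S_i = 9.31*3.84^i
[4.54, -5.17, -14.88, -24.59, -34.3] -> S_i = 4.54 + -9.71*i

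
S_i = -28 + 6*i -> [-28, -22, -16, -10, -4]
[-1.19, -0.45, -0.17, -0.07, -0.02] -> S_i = -1.19*0.38^i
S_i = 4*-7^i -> [4, -28, 196, -1372, 9604]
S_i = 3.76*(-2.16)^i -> [3.76, -8.12, 17.54, -37.89, 81.85]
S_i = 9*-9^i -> [9, -81, 729, -6561, 59049]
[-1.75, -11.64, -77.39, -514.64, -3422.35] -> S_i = -1.75*6.65^i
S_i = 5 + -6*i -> [5, -1, -7, -13, -19]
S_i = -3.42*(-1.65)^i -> [-3.42, 5.64, -9.31, 15.36, -25.35]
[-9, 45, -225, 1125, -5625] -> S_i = -9*-5^i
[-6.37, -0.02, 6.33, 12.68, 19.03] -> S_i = -6.37 + 6.35*i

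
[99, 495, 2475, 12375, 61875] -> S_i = 99*5^i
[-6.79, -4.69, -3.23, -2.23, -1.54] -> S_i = -6.79*0.69^i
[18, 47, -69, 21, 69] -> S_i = Random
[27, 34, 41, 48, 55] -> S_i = 27 + 7*i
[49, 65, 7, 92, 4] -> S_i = Random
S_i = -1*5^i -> [-1, -5, -25, -125, -625]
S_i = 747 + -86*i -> [747, 661, 575, 489, 403]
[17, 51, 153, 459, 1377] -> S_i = 17*3^i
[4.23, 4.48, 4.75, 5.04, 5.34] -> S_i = 4.23*1.06^i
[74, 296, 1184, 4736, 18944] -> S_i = 74*4^i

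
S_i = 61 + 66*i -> [61, 127, 193, 259, 325]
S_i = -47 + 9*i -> [-47, -38, -29, -20, -11]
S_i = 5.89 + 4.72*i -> [5.89, 10.61, 15.33, 20.05, 24.77]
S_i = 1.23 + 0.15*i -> [1.23, 1.38, 1.53, 1.68, 1.83]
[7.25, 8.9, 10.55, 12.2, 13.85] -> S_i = 7.25 + 1.65*i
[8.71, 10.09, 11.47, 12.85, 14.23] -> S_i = 8.71 + 1.38*i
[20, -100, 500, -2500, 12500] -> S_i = 20*-5^i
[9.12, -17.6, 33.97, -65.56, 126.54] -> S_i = 9.12*(-1.93)^i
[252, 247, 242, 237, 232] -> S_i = 252 + -5*i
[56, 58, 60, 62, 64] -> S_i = 56 + 2*i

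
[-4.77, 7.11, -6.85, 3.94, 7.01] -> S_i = Random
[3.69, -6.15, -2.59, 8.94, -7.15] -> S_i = Random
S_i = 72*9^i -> [72, 648, 5832, 52488, 472392]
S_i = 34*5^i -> [34, 170, 850, 4250, 21250]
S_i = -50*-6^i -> [-50, 300, -1800, 10800, -64800]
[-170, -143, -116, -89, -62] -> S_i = -170 + 27*i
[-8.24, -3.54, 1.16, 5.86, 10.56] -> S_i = -8.24 + 4.70*i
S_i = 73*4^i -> [73, 292, 1168, 4672, 18688]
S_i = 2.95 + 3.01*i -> [2.95, 5.96, 8.97, 11.98, 14.99]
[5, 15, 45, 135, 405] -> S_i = 5*3^i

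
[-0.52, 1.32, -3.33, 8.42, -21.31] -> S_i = -0.52*(-2.53)^i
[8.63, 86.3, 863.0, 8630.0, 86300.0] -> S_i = 8.63*10.00^i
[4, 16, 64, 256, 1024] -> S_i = 4*4^i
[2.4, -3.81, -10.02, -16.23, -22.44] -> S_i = 2.40 + -6.21*i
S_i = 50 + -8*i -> [50, 42, 34, 26, 18]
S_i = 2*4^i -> [2, 8, 32, 128, 512]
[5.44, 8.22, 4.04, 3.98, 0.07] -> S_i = Random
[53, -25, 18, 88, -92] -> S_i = Random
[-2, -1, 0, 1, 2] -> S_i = -2 + 1*i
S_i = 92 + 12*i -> [92, 104, 116, 128, 140]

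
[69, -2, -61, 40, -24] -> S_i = Random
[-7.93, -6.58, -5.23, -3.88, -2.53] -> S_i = -7.93 + 1.35*i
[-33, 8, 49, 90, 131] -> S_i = -33 + 41*i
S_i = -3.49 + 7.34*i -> [-3.49, 3.85, 11.19, 18.53, 25.87]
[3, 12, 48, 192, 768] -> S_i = 3*4^i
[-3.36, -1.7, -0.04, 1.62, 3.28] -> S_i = -3.36 + 1.66*i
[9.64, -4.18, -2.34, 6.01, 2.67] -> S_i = Random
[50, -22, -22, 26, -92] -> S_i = Random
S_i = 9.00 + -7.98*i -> [9.0, 1.02, -6.96, -14.94, -22.92]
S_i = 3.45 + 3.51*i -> [3.45, 6.96, 10.47, 13.98, 17.49]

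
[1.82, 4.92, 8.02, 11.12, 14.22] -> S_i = 1.82 + 3.10*i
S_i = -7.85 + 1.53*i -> [-7.85, -6.32, -4.79, -3.26, -1.73]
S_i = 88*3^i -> [88, 264, 792, 2376, 7128]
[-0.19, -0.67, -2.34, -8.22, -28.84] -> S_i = -0.19*3.51^i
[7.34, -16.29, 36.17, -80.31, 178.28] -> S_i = 7.34*(-2.22)^i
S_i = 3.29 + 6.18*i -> [3.29, 9.47, 15.65, 21.83, 28.01]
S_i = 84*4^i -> [84, 336, 1344, 5376, 21504]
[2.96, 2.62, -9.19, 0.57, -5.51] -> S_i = Random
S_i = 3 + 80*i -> [3, 83, 163, 243, 323]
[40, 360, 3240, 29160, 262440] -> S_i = 40*9^i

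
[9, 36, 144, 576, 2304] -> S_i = 9*4^i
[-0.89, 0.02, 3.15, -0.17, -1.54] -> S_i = Random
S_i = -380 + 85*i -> [-380, -295, -210, -125, -40]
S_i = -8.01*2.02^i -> [-8.01, -16.18, -32.68, -66.02, -133.36]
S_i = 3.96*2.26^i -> [3.96, 8.95, 20.23, 45.71, 103.31]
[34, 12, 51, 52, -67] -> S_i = Random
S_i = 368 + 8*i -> [368, 376, 384, 392, 400]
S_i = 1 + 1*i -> [1, 2, 3, 4, 5]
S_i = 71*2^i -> [71, 142, 284, 568, 1136]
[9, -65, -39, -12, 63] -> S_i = Random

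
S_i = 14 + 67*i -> [14, 81, 148, 215, 282]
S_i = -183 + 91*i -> [-183, -92, -1, 90, 181]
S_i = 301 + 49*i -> [301, 350, 399, 448, 497]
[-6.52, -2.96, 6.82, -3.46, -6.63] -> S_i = Random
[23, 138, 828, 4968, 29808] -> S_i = 23*6^i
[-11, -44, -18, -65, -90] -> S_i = Random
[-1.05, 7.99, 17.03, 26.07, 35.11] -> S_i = -1.05 + 9.04*i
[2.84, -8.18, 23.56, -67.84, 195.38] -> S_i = 2.84*(-2.88)^i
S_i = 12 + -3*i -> [12, 9, 6, 3, 0]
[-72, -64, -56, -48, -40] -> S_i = -72 + 8*i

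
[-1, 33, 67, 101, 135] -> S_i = -1 + 34*i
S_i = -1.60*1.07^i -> [-1.6, -1.71, -1.83, -1.96, -2.1]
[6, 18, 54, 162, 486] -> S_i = 6*3^i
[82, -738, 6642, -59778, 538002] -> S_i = 82*-9^i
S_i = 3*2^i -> [3, 6, 12, 24, 48]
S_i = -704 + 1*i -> [-704, -703, -702, -701, -700]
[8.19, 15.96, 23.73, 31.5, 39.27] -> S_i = 8.19 + 7.77*i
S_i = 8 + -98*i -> [8, -90, -188, -286, -384]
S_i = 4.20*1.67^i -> [4.2, 7.01, 11.71, 19.56, 32.67]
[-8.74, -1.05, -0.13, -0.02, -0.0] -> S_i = -8.74*0.12^i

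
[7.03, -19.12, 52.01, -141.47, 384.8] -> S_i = 7.03*(-2.72)^i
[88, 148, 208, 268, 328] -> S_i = 88 + 60*i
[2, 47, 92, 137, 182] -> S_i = 2 + 45*i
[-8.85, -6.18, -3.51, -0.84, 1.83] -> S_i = -8.85 + 2.67*i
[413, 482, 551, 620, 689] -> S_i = 413 + 69*i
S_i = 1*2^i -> [1, 2, 4, 8, 16]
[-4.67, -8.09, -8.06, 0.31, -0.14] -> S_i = Random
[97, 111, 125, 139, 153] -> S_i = 97 + 14*i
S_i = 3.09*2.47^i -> [3.09, 7.63, 18.85, 46.56, 115.01]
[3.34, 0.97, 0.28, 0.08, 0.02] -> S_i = 3.34*0.29^i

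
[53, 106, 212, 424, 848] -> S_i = 53*2^i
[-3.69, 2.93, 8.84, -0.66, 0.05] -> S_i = Random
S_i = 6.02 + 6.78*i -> [6.02, 12.8, 19.58, 26.36, 33.14]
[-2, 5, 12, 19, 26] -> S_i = -2 + 7*i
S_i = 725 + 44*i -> [725, 769, 813, 857, 901]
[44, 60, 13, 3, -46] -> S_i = Random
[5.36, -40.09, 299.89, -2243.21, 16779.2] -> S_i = 5.36*(-7.48)^i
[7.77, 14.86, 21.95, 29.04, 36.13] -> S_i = 7.77 + 7.09*i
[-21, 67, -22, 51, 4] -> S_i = Random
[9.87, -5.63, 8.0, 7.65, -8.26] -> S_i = Random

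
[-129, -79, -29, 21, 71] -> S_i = -129 + 50*i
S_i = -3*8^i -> [-3, -24, -192, -1536, -12288]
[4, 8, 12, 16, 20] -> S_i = 4 + 4*i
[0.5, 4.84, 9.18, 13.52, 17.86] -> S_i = 0.50 + 4.34*i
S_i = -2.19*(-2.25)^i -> [-2.19, 4.93, -11.09, 24.95, -56.13]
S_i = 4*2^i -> [4, 8, 16, 32, 64]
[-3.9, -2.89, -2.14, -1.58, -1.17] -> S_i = -3.90*0.74^i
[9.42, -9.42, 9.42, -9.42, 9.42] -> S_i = 9.42*(-1.00)^i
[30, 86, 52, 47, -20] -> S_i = Random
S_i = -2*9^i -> [-2, -18, -162, -1458, -13122]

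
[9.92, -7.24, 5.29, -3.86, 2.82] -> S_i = 9.92*(-0.73)^i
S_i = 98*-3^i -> [98, -294, 882, -2646, 7938]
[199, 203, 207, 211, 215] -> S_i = 199 + 4*i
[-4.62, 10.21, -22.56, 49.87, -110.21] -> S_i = -4.62*(-2.21)^i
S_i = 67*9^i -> [67, 603, 5427, 48843, 439587]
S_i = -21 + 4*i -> [-21, -17, -13, -9, -5]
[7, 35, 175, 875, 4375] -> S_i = 7*5^i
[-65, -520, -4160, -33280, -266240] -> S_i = -65*8^i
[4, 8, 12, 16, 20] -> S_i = 4 + 4*i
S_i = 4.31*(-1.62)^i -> [4.31, -6.98, 11.31, -18.32, 29.69]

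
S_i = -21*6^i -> [-21, -126, -756, -4536, -27216]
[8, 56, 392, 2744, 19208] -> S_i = 8*7^i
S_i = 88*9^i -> [88, 792, 7128, 64152, 577368]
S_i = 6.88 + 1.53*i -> [6.88, 8.41, 9.94, 11.47, 13.0]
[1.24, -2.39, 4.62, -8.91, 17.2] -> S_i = 1.24*(-1.93)^i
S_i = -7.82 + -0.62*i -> [-7.82, -8.44, -9.06, -9.68, -10.3]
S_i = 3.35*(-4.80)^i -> [3.35, -16.08, 77.18, -370.48, 1778.32]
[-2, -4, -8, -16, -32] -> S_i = -2*2^i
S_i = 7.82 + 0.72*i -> [7.82, 8.54, 9.26, 9.98, 10.7]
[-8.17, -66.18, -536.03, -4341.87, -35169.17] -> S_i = -8.17*8.10^i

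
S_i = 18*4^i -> [18, 72, 288, 1152, 4608]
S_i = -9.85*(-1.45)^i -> [-9.85, 14.28, -20.71, 30.03, -43.54]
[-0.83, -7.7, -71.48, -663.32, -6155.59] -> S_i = -0.83*9.28^i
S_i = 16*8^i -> [16, 128, 1024, 8192, 65536]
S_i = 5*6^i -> [5, 30, 180, 1080, 6480]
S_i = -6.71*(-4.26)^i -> [-6.71, 28.58, -121.77, 518.74, -2209.84]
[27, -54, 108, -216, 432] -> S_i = 27*-2^i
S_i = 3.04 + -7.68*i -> [3.04, -4.64, -12.32, -20.0, -27.68]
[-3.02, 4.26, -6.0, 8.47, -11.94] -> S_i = -3.02*(-1.41)^i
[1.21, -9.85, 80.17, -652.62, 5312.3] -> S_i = 1.21*(-8.14)^i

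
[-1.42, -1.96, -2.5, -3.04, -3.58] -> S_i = -1.42 + -0.54*i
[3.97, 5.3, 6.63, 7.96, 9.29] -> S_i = 3.97 + 1.33*i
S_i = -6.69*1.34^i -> [-6.69, -8.96, -12.01, -16.1, -21.57]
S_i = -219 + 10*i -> [-219, -209, -199, -189, -179]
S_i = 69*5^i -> [69, 345, 1725, 8625, 43125]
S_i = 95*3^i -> [95, 285, 855, 2565, 7695]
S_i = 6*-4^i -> [6, -24, 96, -384, 1536]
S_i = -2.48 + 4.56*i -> [-2.48, 2.08, 6.64, 11.2, 15.76]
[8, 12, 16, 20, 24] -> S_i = 8 + 4*i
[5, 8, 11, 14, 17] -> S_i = 5 + 3*i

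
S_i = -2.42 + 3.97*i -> [-2.42, 1.55, 5.52, 9.49, 13.46]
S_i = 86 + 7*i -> [86, 93, 100, 107, 114]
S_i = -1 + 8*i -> [-1, 7, 15, 23, 31]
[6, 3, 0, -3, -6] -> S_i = 6 + -3*i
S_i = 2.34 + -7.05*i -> [2.34, -4.71, -11.76, -18.81, -25.86]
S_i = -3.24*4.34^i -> [-3.24, -14.06, -61.03, -264.86, -1149.49]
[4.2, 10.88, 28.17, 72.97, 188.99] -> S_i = 4.20*2.59^i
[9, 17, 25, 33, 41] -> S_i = 9 + 8*i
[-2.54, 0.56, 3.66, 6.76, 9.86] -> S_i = -2.54 + 3.10*i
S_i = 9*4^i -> [9, 36, 144, 576, 2304]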